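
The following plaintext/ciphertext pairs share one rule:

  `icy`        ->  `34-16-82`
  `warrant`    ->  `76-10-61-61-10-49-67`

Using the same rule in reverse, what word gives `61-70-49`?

The formula is n = 3×(alphabet index, a=1) + 7.
Undoing it on 61-70-49: 61→(61−7)÷3=18=r, 70→(70−7)÷3=21=u, 49→(49−7)÷3=14=n.

run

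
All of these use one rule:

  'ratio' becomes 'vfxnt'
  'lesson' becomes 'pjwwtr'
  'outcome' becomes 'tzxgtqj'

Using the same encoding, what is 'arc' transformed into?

The shift depends on letter class: consonant r→v is +4, but vowel a→f is +5. Vowels shift forward by 5 and consonants shift forward by 4.
On arc: a(vowel)+5=f, r(cons)+4=v, c(cons)+4=g.

fvg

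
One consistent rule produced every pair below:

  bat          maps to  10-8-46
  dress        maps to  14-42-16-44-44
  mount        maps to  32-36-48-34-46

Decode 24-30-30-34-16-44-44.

b(#2)→10 and a(#1)→8: differences scale by 2, so n = 2·pos + 6. Each letter becomes 2×(its alphabet position, a=1..z=26) + 6.
Undoing it on 24-30-30-34-16-44-44: 24→(24−6)÷2=9=i, 30→(30−6)÷2=12=l, 30→(30−6)÷2=12=l, 34→(34−6)÷2=14=n, 16→(16−6)÷2=5=e, 44→(44−6)÷2=19=s, 44→(44−6)÷2=19=s.

illness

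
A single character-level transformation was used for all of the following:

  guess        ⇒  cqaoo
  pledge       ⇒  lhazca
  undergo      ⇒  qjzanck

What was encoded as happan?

Compare letters: g→c is +22, u→q is +22, e→a is +22 — a constant shift. Every letter moves 22 places later in the alphabet, wrapping around z→a.
Reversing it on happan: h−22=l, a−22=e, p−22=t, p−22=t, a−22=e, n−22=r.

letter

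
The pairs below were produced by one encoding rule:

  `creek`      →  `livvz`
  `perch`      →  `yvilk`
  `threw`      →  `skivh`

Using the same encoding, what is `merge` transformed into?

c(2)→l(11) and r(17)→i(8) fit y≡5x+1 (mod 26); the inverse of 5 mod 26 is 21. Each letter's alphabet position (a=0..z=25) is mapped through 5·x+1 mod 26 — an affine cipher.
For merge: m(12)→5·12+1≡9=j; e(4)→5·4+1≡21=v; r(17)→5·17+1≡8=i; g(6)→5·6+1≡5=f; e(4)→5·4+1≡21=v (all mod 26).

jvifv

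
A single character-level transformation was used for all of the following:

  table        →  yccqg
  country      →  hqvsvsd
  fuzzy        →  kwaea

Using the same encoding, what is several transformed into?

xgwjtbq

Shifts by position in table: pos 0: t→y (+5), pos 1: a→c (+2), pos 2: b→c (+1), pos 3: l→q (+5), pos 4: e→g (+2) — repeating every 3. It's a Vigenère-style cipher with numeric key [5,2,1]: position i shifts by key[i mod 3].
On several: s+5=x, e+2=g, v+1=w, e+5=j, r+2=t, a+1=b, l+5=q.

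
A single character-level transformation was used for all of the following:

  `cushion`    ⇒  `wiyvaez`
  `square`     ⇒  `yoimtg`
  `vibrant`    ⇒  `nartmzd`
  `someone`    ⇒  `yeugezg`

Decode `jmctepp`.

payroll

c(2)→w(22) and u(20)→i(8) fit y≡5x+12 (mod 26); the inverse of 5 mod 26 is 21. This is an affine cipher: with a=0,…,z=25, each position x becomes (5x+12) mod 26.
Reversing it on jmctepp: j(9)→21·(9−12)≡15=p; m(12)→21·(12−12)≡0=a; c(2)→21·(2−12)≡24=y; t(19)→21·(19−12)≡17=r; e(4)→21·(4−12)≡14=o; p(15)→21·(15−12)≡11=l; p(15)→21·(15−12)≡11=l (all mod 26).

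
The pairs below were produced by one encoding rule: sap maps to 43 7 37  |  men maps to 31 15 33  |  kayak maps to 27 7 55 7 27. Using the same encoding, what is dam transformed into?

s(#19)→43 and a(#1)→7: differences scale by 2, so n = 2·pos + 5. Each letter becomes 2×(its alphabet position, a=1..z=26) + 5.
For dam: d=4→13, a=1→7, m=13→31.

13 7 31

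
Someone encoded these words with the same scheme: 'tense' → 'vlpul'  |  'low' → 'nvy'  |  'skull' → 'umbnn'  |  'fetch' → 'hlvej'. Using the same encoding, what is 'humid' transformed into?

The shift depends on letter class: consonant t→v is +2, but vowel e→l is +7. Two shifts are in play — +7 for a/e/i/o/u, +2 for every other letter.
Applying it to humid: h(cons)+2=j, u(vowel)+7=b, m(cons)+2=o, i(vowel)+7=p, d(cons)+2=f.

jbopf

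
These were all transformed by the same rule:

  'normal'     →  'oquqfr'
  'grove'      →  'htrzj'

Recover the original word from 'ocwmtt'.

Letter i (0-indexed) is shifted by i+1, so successive shifts are 1, 2, 3, ….
Undoing it on ocwmtt: o−1=n, c−2=a, w−3=t, m−4=i, t−5=o, t−6=n.

nation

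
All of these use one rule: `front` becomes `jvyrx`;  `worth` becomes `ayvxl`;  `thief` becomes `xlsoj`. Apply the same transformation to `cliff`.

The shift depends on letter class: consonant f→j is +4, but vowel o→y is +10. The rule splits by letter class: vowels +10, consonants +4.
On cliff: c(cons)+4=g, l(cons)+4=p, i(vowel)+10=s, f(cons)+4=j, f(cons)+4=j.

gpsjj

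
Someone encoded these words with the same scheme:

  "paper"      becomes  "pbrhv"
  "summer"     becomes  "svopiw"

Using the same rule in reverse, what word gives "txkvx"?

In paper: p→p is +0, a→b is +1, p→r is +2, e→h is +3 — the shift increases by 1 each position. Letter i (0-indexed) is shifted by i+0, so successive shifts are 0, 1, 2, ….
Reversing it on txkvx: t−0=t, x−1=w, k−2=i, v−3=s, x−4=t.

twist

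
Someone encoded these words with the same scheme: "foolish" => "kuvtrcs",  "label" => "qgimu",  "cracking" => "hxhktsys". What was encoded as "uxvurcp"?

In foolish: f→k is +5, o→u is +6, o→v is +7, l→t is +8 — the shift increases by 1 each position. Letter i (0-indexed) is shifted by i+5, so successive shifts are 5, 6, 7, ….
Reversing it on uxvurcp: u−5=p, x−6=r, v−7=o, u−8=m, r−9=i, c−10=s, p−11=e.

promise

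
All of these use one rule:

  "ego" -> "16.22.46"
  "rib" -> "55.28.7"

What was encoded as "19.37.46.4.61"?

e(#5)→16 and g(#7)→22: differences scale by 3, so n = 3·pos + 1. The formula is n = 3×(alphabet index, a=1) + 1.
Reversing it on 19.37.46.4.61: 19→(19−1)÷3=6=f, 37→(37−1)÷3=12=l, 46→(46−1)÷3=15=o, 4→(4−1)÷3=1=a, 61→(61−1)÷3=20=t.

float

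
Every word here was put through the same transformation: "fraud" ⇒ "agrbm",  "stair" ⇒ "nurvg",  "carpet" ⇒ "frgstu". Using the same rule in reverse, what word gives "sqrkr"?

Each letter's alphabet position (a=0..z=25) is mapped through 7·x+17 mod 26 — an affine cipher.
Decoding sqrkr: s(18)→15·(18−17)≡15=p; q(16)→15·(16−17)≡11=l; r(17)→15·(17−17)≡0=a; k(10)→15·(10−17)≡25=z; r(17)→15·(17−17)≡0=a (all mod 26).

plaza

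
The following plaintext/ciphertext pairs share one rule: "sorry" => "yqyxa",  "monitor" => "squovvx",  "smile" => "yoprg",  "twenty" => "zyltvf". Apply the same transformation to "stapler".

yvhvnlx

Shifts by position in sorry: pos 0: s→y (+6), pos 1: o→q (+2), pos 2: r→y (+7), pos 3: r→x (+6), pos 4: y→a (+2) — repeating every 3. The shifts repeat in a cycle of length 3: positions 0,1,… shift by +6, +2, +7, then the pattern repeats.
For stapler: s+6=y, t+2=v, a+7=h, p+6=v, l+2=n, e+7=l, r+6=x.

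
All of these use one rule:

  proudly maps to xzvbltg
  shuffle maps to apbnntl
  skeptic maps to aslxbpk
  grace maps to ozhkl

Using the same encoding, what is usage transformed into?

The shift depends on letter class: consonant p→x is +8, but vowel o→v is +7. Two shifts are in play — +7 for a/e/i/o/u, +8 for every other letter.
For usage: u(vowel)+7=b, s(cons)+8=a, a(vowel)+7=h, g(cons)+8=o, e(vowel)+7=l.

bahol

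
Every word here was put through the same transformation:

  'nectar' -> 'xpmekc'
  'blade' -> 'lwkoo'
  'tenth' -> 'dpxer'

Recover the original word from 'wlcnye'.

mascot

It's a Vigenère-style cipher with numeric key [10,11]: position i shifts by key[i mod 2].
Undoing it on wlcnye: w−10=m, l−11=a, c−10=s, n−11=c, y−10=o, e−11=t.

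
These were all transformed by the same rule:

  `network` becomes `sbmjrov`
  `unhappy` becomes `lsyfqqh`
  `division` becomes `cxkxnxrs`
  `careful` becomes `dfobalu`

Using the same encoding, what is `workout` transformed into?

This is an affine cipher: with a=0,…,z=25, each position x becomes (25x+5) mod 26.
Applying it to workout: w(22)→25·22+5≡9=j; o(14)→25·14+5≡17=r; r(17)→25·17+5≡14=o; k(10)→25·10+5≡21=v; o(14)→25·14+5≡17=r; u(20)→25·20+5≡11=l; t(19)→25·19+5≡12=m (all mod 26).

jrovrlm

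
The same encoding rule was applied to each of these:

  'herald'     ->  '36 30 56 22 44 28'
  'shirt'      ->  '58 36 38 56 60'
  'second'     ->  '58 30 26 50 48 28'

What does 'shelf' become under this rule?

58 36 30 44 32

h(#8)→36 and e(#5)→30: differences scale by 2, so n = 2·pos + 20. With a=1..z=26, the number is 2·pos + 20.
On shelf: s=19→58, h=8→36, e=5→30, l=12→44, f=6→32.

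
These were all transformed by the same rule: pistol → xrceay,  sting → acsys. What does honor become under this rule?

pxxzd

In pistol: p→x is +8, i→r is +9, s→c is +10, t→e is +11 — the shift increases by 1 each position. Letter i (0-indexed) is shifted by i+8, so successive shifts are 8, 9, 10, ….
For honor: h+8=p, o+9=x, n+10=x, o+11=z, r+12=d.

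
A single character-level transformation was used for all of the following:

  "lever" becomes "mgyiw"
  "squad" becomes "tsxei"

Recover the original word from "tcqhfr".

The shift increases by 1 at each position, starting from +1: 1, 2, 3, ….
Undoing it on tcqhfr: t−1=s, c−2=a, q−3=n, h−4=d, f−5=a, r−6=l.

sandal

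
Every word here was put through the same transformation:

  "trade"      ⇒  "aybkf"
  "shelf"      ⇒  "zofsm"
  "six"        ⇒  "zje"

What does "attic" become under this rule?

baajj

The shift depends on letter class: consonant t→a is +7, but vowel a→b is +1. Vowels shift forward by 1 and consonants shift forward by 7.
For attic: a(vowel)+1=b, t(cons)+7=a, t(cons)+7=a, i(vowel)+1=j, c(cons)+7=j.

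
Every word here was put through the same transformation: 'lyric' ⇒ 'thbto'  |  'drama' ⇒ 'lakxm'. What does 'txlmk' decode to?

In lyric: l→t is +8, y→h is +9, r→b is +10, i→t is +11 — the shift increases by 1 each position. Each letter shifts forward by (position + 8), i.e. 8, 9, 10, … — the shift grows by one for each successive letter.
Undoing it on txlmk: t−8=l, x−9=o, l−10=b, m−11=b, k−12=y.

lobby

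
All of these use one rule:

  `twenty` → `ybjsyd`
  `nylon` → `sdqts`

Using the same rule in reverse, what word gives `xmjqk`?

Compare letters: t→y is +5, w→b is +5, e→j is +5 — a constant shift. Each letter is shifted forward by 5 in the alphabet (a Caesar shift of +5).
Decoding xmjqk: x−5=s, m−5=h, j−5=e, q−5=l, k−5=f.

shelf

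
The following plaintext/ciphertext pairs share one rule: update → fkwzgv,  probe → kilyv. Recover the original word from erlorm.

violin

Letters are reflected about the middle of the alphabet (position → 25−position): Atbash.
Decoding erlorm: e↔v, r↔i, l↔o, o↔l, r↔i, m↔n.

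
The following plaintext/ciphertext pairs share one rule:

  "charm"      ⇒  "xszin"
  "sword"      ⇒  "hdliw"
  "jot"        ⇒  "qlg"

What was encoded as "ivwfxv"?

reduce

Letters are reflected about the middle of the alphabet (position → 25−position): Atbash.
Reversing it on ivwfxv: i↔r, v↔e, w↔d, f↔u, x↔c, v↔e.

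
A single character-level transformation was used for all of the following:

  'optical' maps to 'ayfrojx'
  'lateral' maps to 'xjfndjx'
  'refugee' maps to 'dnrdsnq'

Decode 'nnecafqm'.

bestowed

A repeating key of period 2 is used — shifts +12, +9 over and over.
Decoding nnecafqm: n−12=b, n−9=e, e−12=s, c−9=t, a−12=o, f−9=w, q−12=e, m−9=d.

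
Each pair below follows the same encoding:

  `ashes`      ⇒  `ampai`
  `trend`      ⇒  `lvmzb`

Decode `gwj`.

boy

The output letters match the input read backwards, each shifted +8: ashes reversed is sehsa. The word is reversed, then every letter is shifted forward by 8.
Decoding gwj: shift back: g−8=y, w−8=o, j−8=b → yob; then reverse → boy.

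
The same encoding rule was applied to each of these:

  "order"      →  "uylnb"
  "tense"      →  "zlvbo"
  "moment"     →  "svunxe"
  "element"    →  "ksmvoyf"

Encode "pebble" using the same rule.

In order: o→u is +6, r→y is +7, d→l is +8, e→n is +9 — the shift increases by 1 each position. Each letter shifts forward by (position + 6), i.e. 6, 7, 8, … — the shift grows by one for each successive letter.
For pebble: p+6=v, e+7=l, b+8=j, b+9=k, l+10=v, e+11=p.

vljkvp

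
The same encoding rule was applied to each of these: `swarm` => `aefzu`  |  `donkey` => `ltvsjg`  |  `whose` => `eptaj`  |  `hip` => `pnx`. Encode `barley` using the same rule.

Two shifts are in play — +5 for a/e/i/o/u, +8 for every other letter.
For barley: b(cons)+8=j, a(vowel)+5=f, r(cons)+8=z, l(cons)+8=t, e(vowel)+5=j, y(cons)+8=g.

jfztjg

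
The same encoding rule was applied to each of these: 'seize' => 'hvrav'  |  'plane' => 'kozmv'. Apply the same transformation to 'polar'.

klozi

Each pair mirrors across the alphabet (s↔h, e↔v, i↔r): positions sum to 25. Each letter is replaced by its mirror in the alphabet: a↔z, b↔y, c↔x, and so on (the Atbash cipher).
Applying it to polar: p↔k, o↔l, l↔o, a↔z, r↔i.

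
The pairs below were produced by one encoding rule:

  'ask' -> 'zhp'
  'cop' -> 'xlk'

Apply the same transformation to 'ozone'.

lalmv

Letters are reflected about the middle of the alphabet (position → 25−position): Atbash.
On ozone: o↔l, z↔a, o↔l, n↔m, e↔v.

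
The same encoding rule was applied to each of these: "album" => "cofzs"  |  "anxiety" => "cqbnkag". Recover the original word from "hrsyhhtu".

Each letter shifts forward by (position + 2), i.e. 2, 3, 4, … — the shift grows by one for each successive letter.
Reversing it on hrsyhhtu: h−2=f, r−3=o, s−4=o, y−5=t, h−6=b, h−7=a, t−8=l, u−9=l.

football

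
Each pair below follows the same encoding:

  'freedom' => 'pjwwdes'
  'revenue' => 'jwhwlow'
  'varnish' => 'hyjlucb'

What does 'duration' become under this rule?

This is an affine cipher: with a=0,…,z=25, each position x becomes (19x+24) mod 26.
For duration: d(3)→19·3+24≡3=d; u(20)→19·20+24≡14=o; r(17)→19·17+24≡9=j; a(0)→19·0+24≡24=y; t(19)→19·19+24≡21=v; i(8)→19·8+24≡20=u; o(14)→19·14+24≡4=e; n(13)→19·13+24≡11=l (all mod 26).

dojyvuel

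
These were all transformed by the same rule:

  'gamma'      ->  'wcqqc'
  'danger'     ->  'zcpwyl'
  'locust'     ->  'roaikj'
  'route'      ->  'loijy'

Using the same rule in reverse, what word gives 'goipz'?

wound

g(6)→w(22) and a(0)→c(2) fit y≡25x+2 (mod 26); the inverse of 25 mod 26 is 25. Each letter's alphabet position (a=0..z=25) is mapped through 25·x+2 mod 26 — an affine cipher.
Decoding goipz: g(6)→25·(6−2)≡22=w; o(14)→25·(14−2)≡14=o; i(8)→25·(8−2)≡20=u; p(15)→25·(15−2)≡13=n; z(25)→25·(25−2)≡3=d (all mod 26).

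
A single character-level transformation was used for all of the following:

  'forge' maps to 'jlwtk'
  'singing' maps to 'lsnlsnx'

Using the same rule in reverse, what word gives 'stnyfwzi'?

The output letters match the input read backwards, each shifted +5: forge reversed is egrof. Two steps: reverse the string, then apply a Caesar shift of +5.
Decoding stnyfwzi: shift back: s−5=n, t−5=o, n−5=i, y−5=t, f−5=a, w−5=r, z−5=u, i−5=d → noitarud; then reverse → duration.

duration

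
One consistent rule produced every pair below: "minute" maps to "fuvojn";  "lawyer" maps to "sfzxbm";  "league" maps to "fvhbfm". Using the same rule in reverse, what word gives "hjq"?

The word is reversed, then every letter is shifted forward by 1.
Decoding hjq: shift back: h−1=g, j−1=i, q−1=p → gip; then reverse → pig.

pig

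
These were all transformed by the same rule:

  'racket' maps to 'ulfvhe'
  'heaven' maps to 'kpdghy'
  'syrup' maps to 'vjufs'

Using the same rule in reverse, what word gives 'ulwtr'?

ratio

Shifts by position in racket: pos 0: r→u (+3), pos 1: a→l (+11), pos 2: c→f (+3), pos 3: k→v (+11) — repeating every 2. It's a Vigenère-style cipher with numeric key [3,11]: position i shifts by key[i mod 2].
Decoding ulwtr: u−3=r, l−11=a, w−3=t, t−11=i, r−3=o.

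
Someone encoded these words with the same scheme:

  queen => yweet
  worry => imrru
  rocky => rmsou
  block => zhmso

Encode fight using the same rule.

Each letter's alphabet position (a=0..z=25) is mapped through 19·x+6 mod 26 — an affine cipher.
On fight: f(5)→19·5+6≡23=x; i(8)→19·8+6≡2=c; g(6)→19·6+6≡16=q; h(7)→19·7+6≡9=j; t(19)→19·19+6≡3=d (all mod 26).

xcqjd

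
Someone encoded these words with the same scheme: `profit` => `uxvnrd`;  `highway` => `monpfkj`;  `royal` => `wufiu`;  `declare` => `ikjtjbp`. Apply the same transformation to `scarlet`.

xihzuoe

Letter i (0-indexed) is shifted by i+5, so successive shifts are 5, 6, 7, ….
Applying it to scarlet: s+5=x, c+6=i, a+7=h, r+8=z, l+9=u, e+10=o, t+11=e.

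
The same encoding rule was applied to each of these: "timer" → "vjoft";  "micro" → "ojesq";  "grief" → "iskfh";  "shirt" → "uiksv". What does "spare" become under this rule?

Shifts by position in timer: pos 0: t→v (+2), pos 1: i→j (+1), pos 2: m→o (+2), pos 3: e→f (+1) — repeating every 2. A repeating key of period 2 is used — shifts +2, +1 over and over.
Applying it to spare: s+2=u, p+1=q, a+2=c, r+1=s, e+2=g.

uqcsg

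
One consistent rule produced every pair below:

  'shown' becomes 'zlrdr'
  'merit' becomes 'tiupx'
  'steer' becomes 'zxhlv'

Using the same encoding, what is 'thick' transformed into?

A repeating key of period 3 is used — shifts +7, +4, +3 over and over.
For thick: t+7=a, h+4=l, i+3=l, c+7=j, k+4=o.

alljo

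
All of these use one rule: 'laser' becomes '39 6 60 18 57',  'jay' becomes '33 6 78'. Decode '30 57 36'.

l(#12)→39 and a(#1)→6: differences scale by 3, so n = 3·pos + 3. With a=1..z=26, the number is 3·pos + 3.
Undoing it on 30 57 36: 30→(30−3)÷3=9=i, 57→(57−3)÷3=18=r, 36→(36−3)÷3=11=k.

irk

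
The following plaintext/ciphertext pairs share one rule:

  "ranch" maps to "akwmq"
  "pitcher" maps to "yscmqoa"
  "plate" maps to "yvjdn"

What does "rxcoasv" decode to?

interim

Shifts by position in ranch: pos 0: r→a (+9), pos 1: a→k (+10), pos 2: n→w (+9), pos 3: c→m (+10) — repeating every 2. It's a Vigenère-style cipher with numeric key [9,10]: position i shifts by key[i mod 2].
Undoing it on rxcoasv: r−9=i, x−10=n, c−9=t, o−10=e, a−9=r, s−10=i, v−9=m.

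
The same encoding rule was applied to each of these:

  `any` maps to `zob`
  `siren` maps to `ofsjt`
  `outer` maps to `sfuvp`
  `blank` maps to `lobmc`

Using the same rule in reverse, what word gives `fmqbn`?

maple

The output letters match the input read backwards, each shifted +1: any reversed is yna. Two steps: reverse the string, then apply a Caesar shift of +1.
Reversing it on fmqbn: shift back: f−1=e, m−1=l, q−1=p, b−1=a, n−1=m → elpam; then reverse → maple.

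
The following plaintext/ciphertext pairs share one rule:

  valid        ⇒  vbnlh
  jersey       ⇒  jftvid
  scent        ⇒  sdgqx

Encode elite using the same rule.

emkwi

In valid: v→v is +0, a→b is +1, l→n is +2, i→l is +3 — the shift increases by 1 each position. Letter i (0-indexed) is shifted by i+0, so successive shifts are 0, 1, 2, ….
For elite: e+0=e, l+1=m, i+2=k, t+3=w, e+4=i.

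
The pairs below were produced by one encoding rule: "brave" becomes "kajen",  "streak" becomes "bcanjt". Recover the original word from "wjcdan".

nature

This is a Caesar cipher with shift 9.
Reversing it on wjcdan: w−9=n, j−9=a, c−9=t, d−9=u, a−9=r, n−9=e.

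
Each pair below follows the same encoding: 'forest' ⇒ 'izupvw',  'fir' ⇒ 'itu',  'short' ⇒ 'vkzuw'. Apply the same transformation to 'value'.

The shift depends on letter class: consonant f→i is +3, but vowel o→z is +11. Vowels shift forward by 11 and consonants shift forward by 3.
For value: v(cons)+3=y, a(vowel)+11=l, l(cons)+3=o, u(vowel)+11=f, e(vowel)+11=p.

ylofp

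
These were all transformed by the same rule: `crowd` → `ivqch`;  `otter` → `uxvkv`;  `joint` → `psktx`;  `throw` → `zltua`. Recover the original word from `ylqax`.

Shifts by position in crowd: pos 0: c→i (+6), pos 1: r→v (+4), pos 2: o→q (+2), pos 3: w→c (+6), pos 4: d→h (+4) — repeating every 3. It's a Vigenère-style cipher with numeric key [6,4,2]: position i shifts by key[i mod 3].
Undoing it on ylqax: y−6=s, l−4=h, q−2=o, a−6=u, x−4=t.

shout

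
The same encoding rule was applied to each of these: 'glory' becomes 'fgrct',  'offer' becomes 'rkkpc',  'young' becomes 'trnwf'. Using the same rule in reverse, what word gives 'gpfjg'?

legal

Each letter's alphabet position (a=0..z=25) is mapped through 21·x+9 mod 26 — an affine cipher.
Reversing it on gpfjg: g(6)→5·(6−9)≡11=l; p(15)→5·(15−9)≡4=e; f(5)→5·(5−9)≡6=g; j(9)→5·(9−9)≡0=a; g(6)→5·(6−9)≡11=l (all mod 26).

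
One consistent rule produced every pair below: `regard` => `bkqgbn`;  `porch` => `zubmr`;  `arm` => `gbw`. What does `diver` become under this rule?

The shift depends on letter class: consonant r→b is +10, but vowel e→k is +6. The rule splits by letter class: vowels +6, consonants +10.
Applying it to diver: d(cons)+10=n, i(vowel)+6=o, v(cons)+10=f, e(vowel)+6=k, r(cons)+10=b.

nofkb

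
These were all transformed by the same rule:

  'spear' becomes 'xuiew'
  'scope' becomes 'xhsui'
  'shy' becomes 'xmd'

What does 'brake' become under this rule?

The shift depends on letter class: consonant s→x is +5, but vowel e→i is +4. Two shifts are in play — +4 for a/e/i/o/u, +5 for every other letter.
For brake: b(cons)+5=g, r(cons)+5=w, a(vowel)+4=e, k(cons)+5=p, e(vowel)+4=i.

gwepi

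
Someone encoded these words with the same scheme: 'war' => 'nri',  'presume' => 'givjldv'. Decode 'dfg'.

mop

Compare letters: w→n is +17, a→r is +17, r→i is +17 — a constant shift. Every letter moves 17 places later in the alphabet, wrapping around z→a.
Undoing it on dfg: d−17=m, f−17=o, g−17=p.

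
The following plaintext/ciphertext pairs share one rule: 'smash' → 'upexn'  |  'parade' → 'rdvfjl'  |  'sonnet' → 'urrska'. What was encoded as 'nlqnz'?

limit

In smash: s→u is +2, m→p is +3, a→e is +4, s→x is +5 — the shift increases by 1 each position. Each letter shifts forward by (position + 2), i.e. 2, 3, 4, … — the shift grows by one for each successive letter.
Decoding nlqnz: n−2=l, l−3=i, q−4=m, n−5=i, z−6=t.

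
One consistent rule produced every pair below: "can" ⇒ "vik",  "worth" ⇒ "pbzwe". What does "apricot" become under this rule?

The output letters match the input read backwards, each shifted +8: can reversed is nac. Two steps: reverse the string, then apply a Caesar shift of +8.
Applying it to apricot: reverse → tocirpa; then shift: t+8=b, o+8=w, c+8=k, i+8=q, r+8=z, p+8=x, a+8=i.

bwkqzxi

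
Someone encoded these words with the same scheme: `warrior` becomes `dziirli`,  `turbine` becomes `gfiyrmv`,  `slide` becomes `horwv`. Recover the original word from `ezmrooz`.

vanilla

Each pair mirrors across the alphabet (w↔d, a↔z, r↔i): positions sum to 25. Each letter is replaced by its mirror in the alphabet: a↔z, b↔y, c↔x, and so on (the Atbash cipher).
Undoing it on ezmrooz: e↔v, z↔a, m↔n, r↔i, o↔l, o↔l, z↔a.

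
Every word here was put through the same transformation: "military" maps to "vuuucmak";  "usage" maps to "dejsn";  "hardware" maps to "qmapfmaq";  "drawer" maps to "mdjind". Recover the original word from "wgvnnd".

number

Shifts by position in military: pos 0: m→v (+9), pos 1: i→u (+12), pos 2: l→u (+9), pos 3: i→u (+12) — repeating every 2. It's a Vigenère-style cipher with numeric key [9,12]: position i shifts by key[i mod 2].
Reversing it on wgvnnd: w−9=n, g−12=u, v−9=m, n−12=b, n−9=e, d−12=r.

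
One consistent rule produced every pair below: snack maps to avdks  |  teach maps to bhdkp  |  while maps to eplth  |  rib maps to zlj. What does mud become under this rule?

Vowels shift forward by 3 and consonants shift forward by 8.
On mud: m(cons)+8=u, u(vowel)+3=x, d(cons)+8=l.

uxl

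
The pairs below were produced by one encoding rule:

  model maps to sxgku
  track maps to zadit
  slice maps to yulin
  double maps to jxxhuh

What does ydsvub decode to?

Shifts by position in model: pos 0: m→s (+6), pos 1: o→x (+9), pos 2: d→g (+3), pos 3: e→k (+6), pos 4: l→u (+9) — repeating every 3. It's a Vigenère-style cipher with numeric key [6,9,3]: position i shifts by key[i mod 3].
Decoding ydsvub: y−6=s, d−9=u, s−3=p, v−6=p, u−9=l, b−3=y.

supply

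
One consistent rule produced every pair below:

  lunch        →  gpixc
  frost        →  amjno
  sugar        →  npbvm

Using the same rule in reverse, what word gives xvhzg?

Compare letters: l→g is +21, u→p is +21, n→i is +21 — a constant shift. This is a Caesar cipher with shift 21.
Undoing it on xvhzg: x−21=c, v−21=a, h−21=m, z−21=e, g−21=l.

camel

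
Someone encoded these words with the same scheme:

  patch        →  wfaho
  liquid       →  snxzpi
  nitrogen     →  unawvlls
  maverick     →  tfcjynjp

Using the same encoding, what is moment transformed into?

Shifts by position in patch: pos 0: p→w (+7), pos 1: a→f (+5), pos 2: t→a (+7), pos 3: c→h (+5) — repeating every 2. The shifts repeat in a cycle of length 2: positions 0,1,… shift by +7, +5, then the pattern repeats.
Applying it to moment: m+7=t, o+5=t, m+7=t, e+5=j, n+7=u, t+5=y.

tttjuy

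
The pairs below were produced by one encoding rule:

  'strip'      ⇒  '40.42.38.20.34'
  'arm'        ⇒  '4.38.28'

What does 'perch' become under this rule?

s(#19)→40 and t(#20)→42: differences scale by 2, so n = 2·pos + 2. The formula is n = 2×(alphabet index, a=1) + 2.
On perch: p=16→34, e=5→12, r=18→38, c=3→8, h=8→18.

34.12.38.8.18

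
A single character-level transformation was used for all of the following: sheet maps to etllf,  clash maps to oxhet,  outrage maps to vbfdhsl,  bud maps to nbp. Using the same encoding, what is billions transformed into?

The shift depends on letter class: consonant s→e is +12, but vowel e→l is +7. The rule splits by letter class: vowels +7, consonants +12.
For billions: b(cons)+12=n, i(vowel)+7=p, l(cons)+12=x, l(cons)+12=x, i(vowel)+7=p, o(vowel)+7=v, n(cons)+12=z, s(cons)+12=e.

npxxpvze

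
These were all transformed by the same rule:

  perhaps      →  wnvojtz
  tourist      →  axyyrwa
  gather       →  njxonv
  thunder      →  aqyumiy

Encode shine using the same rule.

zqmun

Shifts by position in perhaps: pos 0: p→w (+7), pos 1: e→n (+9), pos 2: r→v (+4), pos 3: h→o (+7), pos 4: a→j (+9), pos 5: p→t (+4) — repeating every 3. It's a Vigenère-style cipher with numeric key [7,9,4]: position i shifts by key[i mod 3].
Applying it to shine: s+7=z, h+9=q, i+4=m, n+7=u, e+9=n.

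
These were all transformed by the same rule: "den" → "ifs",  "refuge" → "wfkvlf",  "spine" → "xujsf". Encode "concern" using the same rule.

Vowels shift forward by 1 and consonants shift forward by 5.
On concern: c(cons)+5=h, o(vowel)+1=p, n(cons)+5=s, c(cons)+5=h, e(vowel)+1=f, r(cons)+5=w, n(cons)+5=s.

hpshfws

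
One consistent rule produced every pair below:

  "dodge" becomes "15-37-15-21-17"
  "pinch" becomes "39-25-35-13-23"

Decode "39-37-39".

pop

d(#4)→15 and o(#15)→37: differences scale by 2, so n = 2·pos + 7. The formula is n = 2×(alphabet index, a=1) + 7.
Reversing it on 39-37-39: 39→(39−7)÷2=16=p, 37→(37−7)÷2=15=o, 39→(39−7)÷2=16=p.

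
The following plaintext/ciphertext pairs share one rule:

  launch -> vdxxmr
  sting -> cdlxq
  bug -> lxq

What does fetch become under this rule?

The shift depends on letter class: consonant l→v is +10, but vowel a→d is +3. Two shifts are in play — +3 for a/e/i/o/u, +10 for every other letter.
For fetch: f(cons)+10=p, e(vowel)+3=h, t(cons)+10=d, c(cons)+10=m, h(cons)+10=r.

phdmr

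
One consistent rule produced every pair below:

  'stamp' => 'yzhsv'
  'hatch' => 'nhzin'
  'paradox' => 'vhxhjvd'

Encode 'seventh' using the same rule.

The shift depends on letter class: consonant s→y is +6, but vowel a→h is +7. Two shifts are in play — +7 for a/e/i/o/u, +6 for every other letter.
On seventh: s(cons)+6=y, e(vowel)+7=l, v(cons)+6=b, e(vowel)+7=l, n(cons)+6=t, t(cons)+6=z, h(cons)+6=n.

ylbltzn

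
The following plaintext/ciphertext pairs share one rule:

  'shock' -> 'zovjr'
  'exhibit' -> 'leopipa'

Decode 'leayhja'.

Each letter is shifted forward by 7 in the alphabet (a Caesar shift of +7).
Reversing it on leayhja: l−7=e, e−7=x, a−7=t, y−7=r, h−7=a, j−7=c, a−7=t.

extract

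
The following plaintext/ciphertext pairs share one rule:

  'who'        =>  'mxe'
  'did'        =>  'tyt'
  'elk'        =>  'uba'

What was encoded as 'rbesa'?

block

This is a Caesar cipher with shift 16.
Undoing it on rbesa: r−16=b, b−16=l, e−16=o, s−16=c, a−16=k.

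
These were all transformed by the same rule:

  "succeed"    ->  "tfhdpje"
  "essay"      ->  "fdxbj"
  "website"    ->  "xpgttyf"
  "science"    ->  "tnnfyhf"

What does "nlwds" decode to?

march

A repeating key of period 3 is used — shifts +1, +11, +5 over and over.
Undoing it on nlwds: n−1=m, l−11=a, w−5=r, d−1=c, s−11=h.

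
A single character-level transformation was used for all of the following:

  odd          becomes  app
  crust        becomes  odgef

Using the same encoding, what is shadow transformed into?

etmpai

Compare letters: o→a is +12, d→p is +12, d→p is +12 — a constant shift. This is a Caesar cipher with shift 12.
Applying it to shadow: s+12=e, h+12=t, a+12=m, d+12=p, o+12=a, w+12=i.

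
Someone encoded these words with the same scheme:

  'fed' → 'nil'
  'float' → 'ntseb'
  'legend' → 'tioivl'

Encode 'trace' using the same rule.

bzeki

The rule splits by letter class: vowels +4, consonants +8.
For trace: t(cons)+8=b, r(cons)+8=z, a(vowel)+4=e, c(cons)+8=k, e(vowel)+4=i.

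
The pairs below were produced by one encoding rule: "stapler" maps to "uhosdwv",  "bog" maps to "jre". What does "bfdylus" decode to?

privacy

The word is reversed, then every letter is shifted forward by 3.
Reversing it on bfdylus: shift back: b−3=y, f−3=c, d−3=a, y−3=v, l−3=i, u−3=r, s−3=p → ycavirp; then reverse → privacy.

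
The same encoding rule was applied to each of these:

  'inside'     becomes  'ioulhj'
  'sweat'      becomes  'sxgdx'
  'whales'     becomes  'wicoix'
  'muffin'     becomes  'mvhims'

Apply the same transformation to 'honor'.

In inside: i→i is +0, n→o is +1, s→u is +2, i→l is +3 — the shift increases by 1 each position. Letter i (0-indexed) is shifted by i+0, so successive shifts are 0, 1, 2, ….
On honor: h+0=h, o+1=p, n+2=p, o+3=r, r+4=v.

hpprv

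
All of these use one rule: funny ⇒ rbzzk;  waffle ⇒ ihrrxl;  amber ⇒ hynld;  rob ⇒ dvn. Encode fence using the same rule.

rlzol

The shift depends on letter class: consonant f→r is +12, but vowel u→b is +7. Two shifts are in play — +7 for a/e/i/o/u, +12 for every other letter.
For fence: f(cons)+12=r, e(vowel)+7=l, n(cons)+12=z, c(cons)+12=o, e(vowel)+7=l.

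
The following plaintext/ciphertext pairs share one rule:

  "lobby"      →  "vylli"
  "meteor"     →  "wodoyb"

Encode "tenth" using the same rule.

doxdr

Every letter moves 10 places later in the alphabet, wrapping around z→a.
For tenth: t+10=d, e+10=o, n+10=x, t+10=d, h+10=r.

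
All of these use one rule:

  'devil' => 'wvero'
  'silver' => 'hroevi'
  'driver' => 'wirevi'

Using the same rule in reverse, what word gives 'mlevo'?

Each pair mirrors across the alphabet (d↔w, e↔v, v↔e): positions sum to 25. Each letter is replaced by its mirror in the alphabet: a↔z, b↔y, c↔x, and so on (the Atbash cipher).
Reversing it on mlevo: m↔n, l↔o, e↔v, v↔e, o↔l.

novel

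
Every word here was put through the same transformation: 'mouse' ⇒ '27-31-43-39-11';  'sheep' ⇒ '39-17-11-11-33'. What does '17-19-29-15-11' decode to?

m(#13)→27 and o(#15)→31: differences scale by 2, so n = 2·pos + 1. The formula is n = 2×(alphabet index, a=1) + 1.
Reversing it on 17-19-29-15-11: 17→(17−1)÷2=8=h, 19→(19−1)÷2=9=i, 29→(29−1)÷2=14=n, 15→(15−1)÷2=7=g, 11→(11−1)÷2=5=e.

hinge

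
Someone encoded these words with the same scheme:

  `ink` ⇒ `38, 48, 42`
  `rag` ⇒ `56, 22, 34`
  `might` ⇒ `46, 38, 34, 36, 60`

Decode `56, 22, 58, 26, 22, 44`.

i(#9)→38 and n(#14)→48: differences scale by 2, so n = 2·pos + 20. With a=1..z=26, the number is 2·pos + 20.
Decoding 56, 22, 58, 26, 22, 44: 56→(56−20)÷2=18=r, 22→(22−20)÷2=1=a, 58→(58−20)÷2=19=s, 26→(26−20)÷2=3=c, 22→(22−20)÷2=1=a, 44→(44−20)÷2=12=l.

rascal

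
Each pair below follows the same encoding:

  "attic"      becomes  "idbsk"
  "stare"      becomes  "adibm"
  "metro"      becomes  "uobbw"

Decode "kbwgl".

crowd

The shifts repeat in a cycle of length 2: positions 0,1,… shift by +8, +10, then the pattern repeats.
Reversing it on kbwgl: k−8=c, b−10=r, w−8=o, g−10=w, l−8=d.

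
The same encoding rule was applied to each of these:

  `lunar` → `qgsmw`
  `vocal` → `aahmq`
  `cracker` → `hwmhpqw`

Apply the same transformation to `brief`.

Two shifts are in play — +12 for a/e/i/o/u, +5 for every other letter.
Applying it to brief: b(cons)+5=g, r(cons)+5=w, i(vowel)+12=u, e(vowel)+12=q, f(cons)+5=k.

gwuqk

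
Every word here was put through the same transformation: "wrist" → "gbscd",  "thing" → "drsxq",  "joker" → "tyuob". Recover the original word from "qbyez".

Compare letters: w→g is +10, r→b is +10, i→s is +10 — a constant shift. Each letter is shifted forward by 10 in the alphabet (a Caesar shift of +10).
Undoing it on qbyez: q−10=g, b−10=r, y−10=o, e−10=u, z−10=p.

group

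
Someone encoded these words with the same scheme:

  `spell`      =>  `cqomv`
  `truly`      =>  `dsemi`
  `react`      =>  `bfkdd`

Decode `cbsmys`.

It's a Vigenère-style cipher with numeric key [10,1]: position i shifts by key[i mod 2].
Decoding cbsmys: c−10=s, b−1=a, s−10=i, m−1=l, y−10=o, s−1=r.

sailor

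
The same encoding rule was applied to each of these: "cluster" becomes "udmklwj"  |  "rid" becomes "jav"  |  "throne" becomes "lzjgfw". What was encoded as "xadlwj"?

filter

Compare letters: c→u is +18, l→d is +18, u→m is +18 — a constant shift. Every letter moves 18 places later in the alphabet, wrapping around z→a.
Undoing it on xadlwj: x−18=f, a−18=i, d−18=l, l−18=t, w−18=e, j−18=r.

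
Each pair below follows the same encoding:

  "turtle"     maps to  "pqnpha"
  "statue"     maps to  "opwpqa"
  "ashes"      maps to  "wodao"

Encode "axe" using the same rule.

Compare letters: t→p is +22, u→q is +22, r→n is +22 — a constant shift. Each letter is shifted forward by 22 in the alphabet (a Caesar shift of +22).
On axe: a+22=w, x+22=t, e+22=a.

wta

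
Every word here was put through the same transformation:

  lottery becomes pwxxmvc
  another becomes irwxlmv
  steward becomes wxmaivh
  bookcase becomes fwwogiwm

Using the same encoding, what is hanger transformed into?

lirkmv

The shift depends on letter class: consonant l→p is +4, but vowel o→w is +8. Two shifts are in play — +8 for a/e/i/o/u, +4 for every other letter.
For hanger: h(cons)+4=l, a(vowel)+8=i, n(cons)+4=r, g(cons)+4=k, e(vowel)+8=m, r(cons)+4=v.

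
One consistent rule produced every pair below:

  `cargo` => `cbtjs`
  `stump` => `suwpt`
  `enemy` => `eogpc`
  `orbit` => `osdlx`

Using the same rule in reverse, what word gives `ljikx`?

light

In cargo: c→c is +0, a→b is +1, r→t is +2, g→j is +3 — the shift increases by 1 each position. Each letter shifts forward by its position index (0, 1, 2, …) — the shift grows by one for each successive letter.
Decoding ljikx: l−0=l, j−1=i, i−2=g, k−3=h, x−4=t.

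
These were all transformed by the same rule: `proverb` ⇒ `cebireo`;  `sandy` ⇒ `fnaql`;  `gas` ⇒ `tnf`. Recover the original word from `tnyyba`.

Every letter moves 13 places later in the alphabet, wrapping around z→a.
Decoding tnyyba: t−13=g, n−13=a, y−13=l, y−13=l, b−13=o, a−13=n.

gallon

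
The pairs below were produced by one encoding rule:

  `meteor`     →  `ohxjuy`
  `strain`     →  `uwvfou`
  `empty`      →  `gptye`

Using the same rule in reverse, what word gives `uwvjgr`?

Each letter shifts forward by (position + 2), i.e. 2, 3, 4, … — the shift grows by one for each successive letter.
Undoing it on uwvjgr: u−2=s, w−3=t, v−4=r, j−5=e, g−6=a, r−7=k.

streak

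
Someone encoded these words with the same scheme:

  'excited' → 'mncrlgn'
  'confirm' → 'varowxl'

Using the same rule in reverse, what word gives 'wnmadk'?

burden

The output letters match the input read backwards, each shifted +9: excited reversed is deticxe. Two steps: reverse the string, then apply a Caesar shift of +9.
Reversing it on wnmadk: shift back: w−9=n, n−9=e, m−9=d, a−9=r, d−9=u, k−9=b → nedrub; then reverse → burden.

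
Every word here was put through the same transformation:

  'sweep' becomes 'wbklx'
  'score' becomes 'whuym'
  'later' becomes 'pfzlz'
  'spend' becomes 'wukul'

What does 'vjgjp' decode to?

reach

In sweep: s→w is +4, w→b is +5, e→k is +6, e→l is +7 — the shift increases by 1 each position. The shift increases by 1 at each position, starting from +4: 4, 5, 6, ….
Undoing it on vjgjp: v−4=r, j−5=e, g−6=a, j−7=c, p−8=h.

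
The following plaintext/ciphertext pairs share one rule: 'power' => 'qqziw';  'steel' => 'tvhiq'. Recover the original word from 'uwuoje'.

turkey

In power: p→q is +1, o→q is +2, w→z is +3, e→i is +4 — the shift increases by 1 each position. Letter i (0-indexed) is shifted by i+1, so successive shifts are 1, 2, 3, ….
Reversing it on uwuoje: u−1=t, w−2=u, u−3=r, o−4=k, j−5=e, e−6=y.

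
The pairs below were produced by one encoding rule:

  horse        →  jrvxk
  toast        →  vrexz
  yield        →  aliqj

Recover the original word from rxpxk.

In horse: h→j is +2, o→r is +3, r→v is +4, s→x is +5 — the shift increases by 1 each position. The shift increases by 1 at each position, starting from +2: 2, 3, 4, ….
Decoding rxpxk: r−2=p, x−3=u, p−4=l, x−5=s, k−6=e.

pulse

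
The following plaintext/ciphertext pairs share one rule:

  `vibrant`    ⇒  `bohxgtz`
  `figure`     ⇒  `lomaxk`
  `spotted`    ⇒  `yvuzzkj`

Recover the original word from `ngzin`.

hatch

Compare letters: v→b is +6, i→o is +6, b→h is +6 — a constant shift. Each letter is shifted forward by 6 in the alphabet (a Caesar shift of +6).
Decoding ngzin: n−6=h, g−6=a, z−6=t, i−6=c, n−6=h.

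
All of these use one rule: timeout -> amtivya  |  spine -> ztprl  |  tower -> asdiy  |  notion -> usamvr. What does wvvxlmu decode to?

Shifts by position in timeout: pos 0: t→a (+7), pos 1: i→m (+4), pos 2: m→t (+7), pos 3: e→i (+4) — repeating every 2. The shifts repeat in a cycle of length 2: positions 0,1,… shift by +7, +4, then the pattern repeats.
Undoing it on wvvxlmu: w−7=p, v−4=r, v−7=o, x−4=t, l−7=e, m−4=i, u−7=n.

protein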